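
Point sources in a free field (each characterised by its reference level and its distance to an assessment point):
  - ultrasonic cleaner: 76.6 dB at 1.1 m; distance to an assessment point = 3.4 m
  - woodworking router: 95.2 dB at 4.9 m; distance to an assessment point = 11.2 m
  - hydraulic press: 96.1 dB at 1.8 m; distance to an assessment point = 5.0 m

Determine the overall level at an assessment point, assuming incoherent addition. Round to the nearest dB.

Apply inverse-square spreading to bring every level to the receiver, then sum 10^(L/10).
ultrasonic cleaner: 76.6 − 20·log₁₀(3.4/1.1) = 76.6 − 9.80 = 66.80 dB.
woodworking router: 95.2 − 20·log₁₀(11.2/4.9) = 95.2 − 7.18 = 88.02 dB.
hydraulic press: 96.1 − 20·log₁₀(5.0/1.8) = 96.1 − 8.87 = 87.23 dB.
Σ 10^(L/10) = 1.167e+09 → L_total = 10·log₁₀(1.167e+09) = 90.67 dB.

91 dB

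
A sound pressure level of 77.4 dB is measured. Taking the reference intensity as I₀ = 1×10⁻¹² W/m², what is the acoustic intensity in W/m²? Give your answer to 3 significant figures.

L = 10·log₁₀(I/I₀) ⇒ I = I₀·10^(L/10) = 10⁻¹² × 10^7.74.

5.50e-05 W/m²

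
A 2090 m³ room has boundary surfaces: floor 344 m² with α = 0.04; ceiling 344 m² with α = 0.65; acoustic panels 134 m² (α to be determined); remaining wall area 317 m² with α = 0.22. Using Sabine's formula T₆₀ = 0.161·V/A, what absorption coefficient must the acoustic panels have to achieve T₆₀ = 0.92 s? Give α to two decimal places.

From T₆₀ = 0.161·V/A, the target T₆₀ = 0.92 s needs A = 0.161·2090/0.92 = 365.75 m².
Absorption from the other surfaces = 344·0.04 + 344·0.65 + 317·0.22 = 307.10 m², so the acoustic panels must supply 58.65 m² over 134 m².
α = 58.65/134 = 0.438.

0.44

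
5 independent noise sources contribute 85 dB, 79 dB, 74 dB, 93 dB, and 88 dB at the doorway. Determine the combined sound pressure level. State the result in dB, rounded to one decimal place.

94.8 dB

For uncorrelated sources the intensities add, so convert each level to linear form, sum, and take 10·log₁₀ of the total.
Σ 10^(L/10) = 10^(85/10) + 10^(79/10) + 10^(74/10) + 10^(93/10) + 10^(88/10) = 3.047e+09.
L_total = 10·log₁₀(3.047e+09) = 94.84 dB.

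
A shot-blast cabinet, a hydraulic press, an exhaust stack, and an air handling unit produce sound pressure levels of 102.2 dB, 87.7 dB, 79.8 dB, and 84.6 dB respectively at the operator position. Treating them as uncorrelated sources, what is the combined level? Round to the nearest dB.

102 dB

Incoherent sources combine by intensity addition: L_total = 10·log₁₀(Σ 10^(L_i/10)).
Σ 10^(L/10) = 10^(102.2/10) + 10^(87.7/10) + 10^(79.8/10) + 10^(84.6/10) = 1.757e+10.
L_total = 10·log₁₀(1.757e+10) = 102.45 dB.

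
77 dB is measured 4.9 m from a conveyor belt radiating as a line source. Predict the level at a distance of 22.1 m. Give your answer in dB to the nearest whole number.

70 dB

Line-source attenuation: ΔL = 10·log₁₀(r₂/r₁) = 10·log₁₀(22.1/4.9) = 6.542 dB.
L₂ = 77 − 10·log₁₀(22.1/4.9) = 77 − 6.542 = 70.46 dB.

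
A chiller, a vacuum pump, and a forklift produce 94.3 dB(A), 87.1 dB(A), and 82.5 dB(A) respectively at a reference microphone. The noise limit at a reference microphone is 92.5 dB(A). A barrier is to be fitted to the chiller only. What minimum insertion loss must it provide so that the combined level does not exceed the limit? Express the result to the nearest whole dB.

4 dB

Fixed contribution from the other sources: Σ 10^(L/10) = 10^(87.1/10) + 10^(82.5/10) = 6.907e+08 (88.39 dB(A)).
To meet 92.5 dB(A) overall, the treated chiller may contribute at most 10^(92.5/10) − 6.907e+08 = 1.088e+09, i.e. 90.36 dB(A).
So the chiller must be reduced from 94.3 to 90.36 dB(A): IL = 3.94 dB.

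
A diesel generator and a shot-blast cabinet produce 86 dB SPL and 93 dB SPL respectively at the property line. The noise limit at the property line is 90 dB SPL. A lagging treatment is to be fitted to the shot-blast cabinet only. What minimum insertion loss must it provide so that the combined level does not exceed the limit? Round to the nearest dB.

5 dB

The untreated sources together contribute 10^(86/10) = 3.981e+08, i.e. 86.00 dB SPL.
The limit corresponds to 10^(90/10) = 1.000e+09; subtracting the fixed part leaves 6.019e+08 for the shot-blast cabinet, i.e. 87.80 dB SPL.
Required insertion loss = 93 − 87.80 = 5.20 dB.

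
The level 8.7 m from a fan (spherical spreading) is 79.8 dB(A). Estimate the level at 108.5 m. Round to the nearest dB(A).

58 dB(A)

Point-source attenuation: ΔL = 20·log₁₀(r₂/r₁) = 20·log₁₀(108.5/8.7) = 21.918 dB.
L₂ = 79.8 − 20·log₁₀(108.5/8.7) = 79.8 − 21.918 = 57.88 dB(A).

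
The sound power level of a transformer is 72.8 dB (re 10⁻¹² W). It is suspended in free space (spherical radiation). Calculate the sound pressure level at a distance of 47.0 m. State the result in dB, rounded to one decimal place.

28.4 dB

Free-field spherical radiation: L_p = L_w − 10·log₁₀(4π·r²), r = 47.0 m.
4π·r² = 2.776e+04 m², 10·log₁₀ of that is 44.434 dB.
L_p = 72.8 − 44.434 = 28.37 dB.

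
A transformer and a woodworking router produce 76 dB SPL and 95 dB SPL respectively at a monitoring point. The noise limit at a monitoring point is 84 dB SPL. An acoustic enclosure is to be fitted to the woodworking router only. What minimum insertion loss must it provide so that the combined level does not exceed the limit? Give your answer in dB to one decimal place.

11.7 dB

The untreated sources together contribute 10^(76/10) = 3.981e+07, i.e. 76.00 dB SPL.
The limit corresponds to 10^(84/10) = 2.512e+08; subtracting the fixed part leaves 2.114e+08 for the woodworking router, i.e. 83.25 dB SPL.
So the woodworking router must be reduced from 95 to 83.25 dB SPL: IL = 11.75 dB.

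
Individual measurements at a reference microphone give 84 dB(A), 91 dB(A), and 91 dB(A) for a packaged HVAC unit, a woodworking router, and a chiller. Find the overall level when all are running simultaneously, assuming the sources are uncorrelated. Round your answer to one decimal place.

For uncorrelated sources the intensities add, so convert each level to linear form, sum, and take 10·log₁₀ of the total.
Σ 10^(L/10) = 10^(84/10) + 10^(91/10) + 10^(91/10) = 2.769e+09.
L_total = 10·log₁₀(2.769e+09) = 94.42 dB(A).

94.4 dB(A)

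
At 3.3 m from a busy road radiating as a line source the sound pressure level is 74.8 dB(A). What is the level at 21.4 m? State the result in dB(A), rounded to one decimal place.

Cylindrical spreading from a line source gives a 10·log₁₀(r₂/r₁) drop.
L₂ = 74.8 − 10·log₁₀(21.4/3.3) = 74.8 − 8.119 = 66.68 dB(A).

66.7 dB(A)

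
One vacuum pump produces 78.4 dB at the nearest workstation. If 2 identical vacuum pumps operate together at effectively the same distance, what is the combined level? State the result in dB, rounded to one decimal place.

N identical incoherent sources raise the level by 10·log₁₀ N.
L_total = 78.4 + 10·log₁₀(2) = 78.4 + 3.010 = 81.41 dB.

81.4 dB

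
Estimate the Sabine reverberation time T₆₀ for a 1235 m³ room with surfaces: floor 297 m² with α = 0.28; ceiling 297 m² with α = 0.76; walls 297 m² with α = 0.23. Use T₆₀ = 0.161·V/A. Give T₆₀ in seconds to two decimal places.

Total absorption A = 297·0.28 + 297·0.76 + 297·0.23 = 377.19 m² sabins.
T₆₀ = 0.161·V/A = 0.161·1235/377.19 = 0.527 s.

0.53 s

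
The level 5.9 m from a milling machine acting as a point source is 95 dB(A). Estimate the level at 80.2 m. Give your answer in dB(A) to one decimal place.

72.3 dB(A)

For a point source, L₂ = L₁ − 20·log₁₀(r₂/r₁).
L₂ = 95 − 20·log₁₀(80.2/5.9) = 95 − 22.666 = 72.33 dB(A).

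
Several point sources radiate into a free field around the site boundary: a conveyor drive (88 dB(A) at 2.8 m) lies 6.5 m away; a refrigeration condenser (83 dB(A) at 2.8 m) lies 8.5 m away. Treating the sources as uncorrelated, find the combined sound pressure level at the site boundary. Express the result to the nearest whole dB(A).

First find each source's level at the receiver (point-source: −20·log₁₀(r/r_ref)), then combine on an intensity basis.
conveyor drive: 88 − 20·log₁₀(6.5/2.8) = 88 − 7.32 = 80.68 dB(A).
refrigeration condenser: 83 − 20·log₁₀(8.5/2.8) = 83 − 9.65 = 73.35 dB(A).
Σ 10^(L/10) = 1.387e+08 → L_total = 10·log₁₀(1.387e+08) = 81.42 dB(A).

81 dB(A)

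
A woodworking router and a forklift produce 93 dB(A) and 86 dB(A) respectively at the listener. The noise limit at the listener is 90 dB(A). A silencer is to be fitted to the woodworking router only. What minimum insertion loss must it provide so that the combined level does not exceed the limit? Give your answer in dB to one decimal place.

The untreated sources together contribute 10^(86/10) = 3.981e+08, i.e. 86.00 dB(A).
To meet 90 dB(A) overall, the treated woodworking router may contribute at most 10^(90/10) − 3.981e+08 = 6.019e+08, i.e. 87.80 dB(A).
So the woodworking router must be reduced from 93 to 87.80 dB(A): IL = 5.20 dB.

5.2 dB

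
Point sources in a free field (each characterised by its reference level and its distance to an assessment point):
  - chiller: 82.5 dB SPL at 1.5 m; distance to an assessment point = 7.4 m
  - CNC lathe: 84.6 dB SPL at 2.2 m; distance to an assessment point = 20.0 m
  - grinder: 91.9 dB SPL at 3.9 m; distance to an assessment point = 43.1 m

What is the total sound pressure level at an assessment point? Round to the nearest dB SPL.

74 dB SPL

First find each source's level at the receiver (point-source: −20·log₁₀(r/r_ref)), then combine on an intensity basis.
chiller: 82.5 − 20·log₁₀(7.4/1.5) = 82.5 − 13.86 = 68.64 dB SPL.
CNC lathe: 84.6 − 20·log₁₀(20.0/2.2) = 84.6 − 19.17 = 65.43 dB SPL.
grinder: 91.9 − 20·log₁₀(43.1/3.9) = 91.9 − 20.87 = 71.03 dB SPL.
Σ 10^(L/10) = 2.348e+07 → L_total = 10·log₁₀(2.348e+07) = 73.71 dB SPL.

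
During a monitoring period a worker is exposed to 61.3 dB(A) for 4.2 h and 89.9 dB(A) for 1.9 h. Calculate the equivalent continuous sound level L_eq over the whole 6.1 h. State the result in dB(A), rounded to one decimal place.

84.8 dB(A)

The energy average is taken in the linear domain: L_eq = 10·log₁₀[(Σ tᵢ·10^(Lᵢ/10))/T], T = 6.1 h.
Σ tᵢ·10^(Lᵢ/10) = 4.2·10^(61.3/10) + 1.9·10^(89.9/10) = 1.862e+09.
L_eq = 10·log₁₀(1.862e+09/6.1) = 84.85 dB(A).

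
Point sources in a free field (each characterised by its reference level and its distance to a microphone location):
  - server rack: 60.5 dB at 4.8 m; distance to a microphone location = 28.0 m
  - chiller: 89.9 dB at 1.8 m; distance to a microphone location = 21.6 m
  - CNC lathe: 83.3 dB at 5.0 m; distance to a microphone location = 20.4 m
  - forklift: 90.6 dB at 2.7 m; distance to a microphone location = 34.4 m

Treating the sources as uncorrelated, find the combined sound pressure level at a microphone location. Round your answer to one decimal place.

74.3 dB

Propagate each source to the receiver with L = L_ref − 20·log₁₀(r/r_ref), then add intensities.
server rack: 60.5 − 20·log₁₀(28.0/4.8) = 60.5 − 15.32 = 45.18 dB.
chiller: 89.9 − 20·log₁₀(21.6/1.8) = 89.9 − 21.58 = 68.32 dB.
CNC lathe: 83.3 − 20·log₁₀(20.4/5.0) = 83.3 − 12.21 = 71.09 dB.
forklift: 90.6 − 20·log₁₀(34.4/2.7) = 90.6 − 22.10 = 68.50 dB.
Σ 10^(L/10) = 2.674e+07 → L_total = 10·log₁₀(2.674e+07) = 74.27 dB.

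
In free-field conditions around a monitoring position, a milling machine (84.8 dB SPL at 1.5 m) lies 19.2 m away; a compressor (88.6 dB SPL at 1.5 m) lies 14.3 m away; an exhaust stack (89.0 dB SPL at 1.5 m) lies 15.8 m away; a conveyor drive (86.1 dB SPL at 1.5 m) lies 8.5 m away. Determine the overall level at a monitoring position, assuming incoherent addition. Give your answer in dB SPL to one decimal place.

74.7 dB SPL

Apply inverse-square spreading to bring every level to the receiver, then sum 10^(L/10).
milling machine: 84.8 − 20·log₁₀(19.2/1.5) = 84.8 − 22.14 = 62.66 dB SPL.
compressor: 88.6 − 20·log₁₀(14.3/1.5) = 88.6 − 19.58 = 69.02 dB SPL.
exhaust stack: 89.0 − 20·log₁₀(15.8/1.5) = 89.0 − 20.45 = 68.55 dB SPL.
conveyor drive: 86.1 − 20·log₁₀(8.5/1.5) = 86.1 − 15.07 = 71.03 dB SPL.
Σ 10^(L/10) = 2.966e+07 → L_total = 10·log₁₀(2.966e+07) = 74.72 dB SPL.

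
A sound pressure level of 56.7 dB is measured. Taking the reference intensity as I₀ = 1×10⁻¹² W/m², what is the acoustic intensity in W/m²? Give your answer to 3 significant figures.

4.68e-07 W/m²

L = 10·log₁₀(I/I₀) ⇒ I = I₀·10^(L/10) = 10⁻¹² × 10^5.67.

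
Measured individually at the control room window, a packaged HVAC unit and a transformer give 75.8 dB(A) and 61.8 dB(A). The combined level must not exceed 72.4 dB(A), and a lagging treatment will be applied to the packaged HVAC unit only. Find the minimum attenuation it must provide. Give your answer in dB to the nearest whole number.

Fixed contribution from the other source: Σ 10^(L/10) = 10^(61.8/10) = 1.514e+06 (61.80 dB(A)).
To meet 72.4 dB(A) overall, the treated packaged HVAC unit may contribute at most 10^(72.4/10) − 1.514e+06 = 1.586e+07, i.e. 72.00 dB(A).
Required insertion loss = 75.8 − 72.00 = 3.80 dB.

4 dB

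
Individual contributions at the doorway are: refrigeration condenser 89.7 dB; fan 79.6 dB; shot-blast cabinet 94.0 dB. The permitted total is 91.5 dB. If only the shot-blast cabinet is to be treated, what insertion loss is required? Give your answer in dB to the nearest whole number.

The untreated sources together contribute 10^(89.7/10) + 10^(79.6/10) = 1.024e+09, i.e. 90.10 dB.
The limit corresponds to 10^(91.5/10) = 1.413e+09; subtracting the fixed part leaves 3.881e+08 for the shot-blast cabinet, i.e. 85.89 dB.
So the shot-blast cabinet must be reduced from 94.0 to 85.89 dB: IL = 8.11 dB.

8 dB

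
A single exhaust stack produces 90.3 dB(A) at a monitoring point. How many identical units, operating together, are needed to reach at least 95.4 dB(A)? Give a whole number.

4

The shortfall is 95.4 − 90.3 = 5.1 dB, and N units add 10·log₁₀ N, so need 10·log₁₀ N ≥ 5.1.
N ≥ 10^(5.1/10) = 3.236, so N = 4.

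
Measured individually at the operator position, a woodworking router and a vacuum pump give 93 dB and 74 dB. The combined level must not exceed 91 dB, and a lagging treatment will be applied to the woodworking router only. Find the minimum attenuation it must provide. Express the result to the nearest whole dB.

2 dB

Everything except the woodworking router sums to 10^(74/10) = 2.512e+07 in linear terms, 74.00 dB.
To meet 91 dB overall, the treated woodworking router may contribute at most 10^(91/10) − 2.512e+07 = 1.234e+09, i.e. 90.91 dB.
Required insertion loss = 93 − 90.91 = 2.09 dB.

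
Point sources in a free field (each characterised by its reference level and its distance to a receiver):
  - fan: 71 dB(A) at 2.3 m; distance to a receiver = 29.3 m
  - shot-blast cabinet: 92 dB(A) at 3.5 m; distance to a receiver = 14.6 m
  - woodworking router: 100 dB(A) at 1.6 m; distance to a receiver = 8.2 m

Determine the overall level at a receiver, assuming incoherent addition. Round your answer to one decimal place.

86.7 dB(A)

First find each source's level at the receiver (point-source: −20·log₁₀(r/r_ref)), then combine on an intensity basis.
fan: 71 − 20·log₁₀(29.3/2.3) = 71 − 22.10 = 48.90 dB(A).
shot-blast cabinet: 92 − 20·log₁₀(14.6/3.5) = 92 − 12.41 = 79.59 dB(A).
woodworking router: 100 − 20·log₁₀(8.2/1.6) = 100 − 14.19 = 85.81 dB(A).
Σ 10^(L/10) = 4.719e+08 → L_total = 10·log₁₀(4.719e+08) = 86.74 dB(A).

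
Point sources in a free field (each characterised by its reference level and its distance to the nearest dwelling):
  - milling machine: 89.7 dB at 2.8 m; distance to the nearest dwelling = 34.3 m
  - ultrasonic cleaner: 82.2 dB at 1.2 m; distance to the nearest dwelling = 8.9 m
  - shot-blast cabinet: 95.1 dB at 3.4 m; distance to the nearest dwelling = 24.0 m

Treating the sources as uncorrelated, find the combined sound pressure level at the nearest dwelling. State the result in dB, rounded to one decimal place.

78.7 dB

Apply inverse-square spreading to bring every level to the receiver, then sum 10^(L/10).
milling machine: 89.7 − 20·log₁₀(34.3/2.8) = 89.7 − 21.76 = 67.94 dB.
ultrasonic cleaner: 82.2 − 20·log₁₀(8.9/1.2) = 82.2 − 17.40 = 64.80 dB.
shot-blast cabinet: 95.1 − 20·log₁₀(24.0/3.4) = 95.1 − 16.97 = 78.13 dB.
Σ 10^(L/10) = 7.418e+07 → L_total = 10·log₁₀(7.418e+07) = 78.70 dB.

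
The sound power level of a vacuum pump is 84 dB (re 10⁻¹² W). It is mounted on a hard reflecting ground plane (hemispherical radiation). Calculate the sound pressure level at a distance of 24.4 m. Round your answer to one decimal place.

Free-field hemispherical radiation: L_p = L_w − 10·log₁₀(2π·r²), r = 24.4 m.
2π·r² = 3741 m², 10·log₁₀ of that is 35.730 dB.
L_p = 84 − 35.730 = 48.27 dB.

48.3 dB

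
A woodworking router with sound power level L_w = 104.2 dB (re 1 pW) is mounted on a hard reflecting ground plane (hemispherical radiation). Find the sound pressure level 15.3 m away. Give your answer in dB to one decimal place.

72.5 dB

Free-field hemispherical radiation: L_p = L_w − 10·log₁₀(2π·r²), r = 15.3 m.
2π·r² = 1471 m², 10·log₁₀ of that is 31.676 dB.
L_p = 104.2 − 31.676 = 72.52 dB.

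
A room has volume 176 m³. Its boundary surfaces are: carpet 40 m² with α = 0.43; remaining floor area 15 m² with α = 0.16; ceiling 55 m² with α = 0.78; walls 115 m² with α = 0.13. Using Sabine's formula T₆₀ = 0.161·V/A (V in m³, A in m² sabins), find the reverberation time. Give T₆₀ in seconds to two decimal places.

0.37 s

Total absorption A = 40·0.43 + 15·0.16 + 55·0.78 + 115·0.13 = 77.45 m² sabins.
T₆₀ = 0.161·V/A = 0.161·176/77.45 = 0.366 s.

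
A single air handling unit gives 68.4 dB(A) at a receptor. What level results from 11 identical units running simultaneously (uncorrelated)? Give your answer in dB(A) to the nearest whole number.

N identical incoherent sources raise the level by 10·log₁₀ N.
L_total = 68.4 + 10·log₁₀(11) = 68.4 + 10.414 = 78.81 dB(A).

79 dB(A)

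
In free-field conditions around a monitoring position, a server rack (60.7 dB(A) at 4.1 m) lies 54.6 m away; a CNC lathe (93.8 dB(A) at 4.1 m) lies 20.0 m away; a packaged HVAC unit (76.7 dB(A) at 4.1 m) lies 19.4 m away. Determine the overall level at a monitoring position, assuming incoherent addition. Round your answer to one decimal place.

First find each source's level at the receiver (point-source: −20·log₁₀(r/r_ref)), then combine on an intensity basis.
server rack: 60.7 − 20·log₁₀(54.6/4.1) = 60.7 − 22.49 = 38.21 dB(A).
CNC lathe: 93.8 − 20·log₁₀(20.0/4.1) = 93.8 − 13.76 = 80.04 dB(A).
packaged HVAC unit: 76.7 − 20·log₁₀(19.4/4.1) = 76.7 − 13.50 = 63.20 dB(A).
Σ 10^(L/10) = 1.029e+08 → L_total = 10·log₁₀(1.029e+08) = 80.12 dB(A).

80.1 dB(A)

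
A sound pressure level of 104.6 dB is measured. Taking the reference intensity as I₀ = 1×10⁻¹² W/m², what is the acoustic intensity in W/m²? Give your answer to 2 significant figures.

0.029 W/m²

I = I₀·10^(L/10) = 10⁻¹² × 10^(104.6/10) = 10^(-1.540).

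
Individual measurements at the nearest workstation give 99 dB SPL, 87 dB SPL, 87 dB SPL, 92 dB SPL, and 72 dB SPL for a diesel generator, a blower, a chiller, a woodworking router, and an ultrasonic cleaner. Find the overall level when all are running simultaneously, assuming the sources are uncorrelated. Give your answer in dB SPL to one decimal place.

100.2 dB SPL

For uncorrelated sources the intensities add, so convert each level to linear form, sum, and take 10·log₁₀ of the total.
Σ 10^(L/10) = 10^(99/10) + 10^(87/10) + 10^(87/10) + 10^(92/10) + 10^(72/10) = 1.055e+10.
L_total = 10·log₁₀(1.055e+10) = 100.23 dB SPL.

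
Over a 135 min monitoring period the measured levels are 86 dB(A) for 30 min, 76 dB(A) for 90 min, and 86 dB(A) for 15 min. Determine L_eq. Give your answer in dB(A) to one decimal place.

L_eq = 10·log₁₀[(1/T)·Σ tᵢ·10^(Lᵢ/10)] with T = 135 min.
Σ tᵢ·10^(Lᵢ/10) = 30·10^(86/10) + 90·10^(76/10) + 15·10^(86/10) = 2.150e+10.
L_eq = 10·log₁₀(2.150e+10/135) = 82.02 dB(A).

82.0 dB(A)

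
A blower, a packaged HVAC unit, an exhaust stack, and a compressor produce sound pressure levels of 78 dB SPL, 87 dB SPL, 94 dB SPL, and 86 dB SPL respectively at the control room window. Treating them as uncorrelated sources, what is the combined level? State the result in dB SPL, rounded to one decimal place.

95.4 dB SPL

Incoherent sources combine by intensity addition: L_total = 10·log₁₀(Σ 10^(L_i/10)).
Σ 10^(L/10) = 10^(78/10) + 10^(87/10) + 10^(94/10) + 10^(86/10) = 3.474e+09.
L_total = 10·log₁₀(3.474e+09) = 95.41 dB SPL.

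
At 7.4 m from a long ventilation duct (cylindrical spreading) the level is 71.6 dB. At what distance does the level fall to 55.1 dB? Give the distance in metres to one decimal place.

330.5 m

The 16.5 dB drop corresponds to a distance ratio of 10^(16.5/10) for a line source.
r₂ = 7.4·10^((71.6−55.1)/10) = 7.4·10^(16.5/10) = 330.55 m.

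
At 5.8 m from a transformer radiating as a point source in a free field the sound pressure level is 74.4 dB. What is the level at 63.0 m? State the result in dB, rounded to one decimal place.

Spherical spreading from a point source gives a 20·log₁₀(r₂/r₁) drop.
L₂ = 74.4 − 20·log₁₀(63.0/5.8) = 74.4 − 20.718 = 53.68 dB.

53.7 dB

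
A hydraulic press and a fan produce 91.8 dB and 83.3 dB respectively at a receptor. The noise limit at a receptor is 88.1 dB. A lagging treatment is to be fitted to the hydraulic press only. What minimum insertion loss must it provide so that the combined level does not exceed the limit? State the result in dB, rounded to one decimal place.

5.4 dB

Fixed contribution from the other source: Σ 10^(L/10) = 10^(83.3/10) = 2.138e+08 (83.30 dB).
To meet 88.1 dB overall, the treated hydraulic press may contribute at most 10^(88.1/10) − 2.138e+08 = 4.319e+08, i.e. 86.35 dB.
Required insertion loss = 91.8 − 86.35 = 5.45 dB.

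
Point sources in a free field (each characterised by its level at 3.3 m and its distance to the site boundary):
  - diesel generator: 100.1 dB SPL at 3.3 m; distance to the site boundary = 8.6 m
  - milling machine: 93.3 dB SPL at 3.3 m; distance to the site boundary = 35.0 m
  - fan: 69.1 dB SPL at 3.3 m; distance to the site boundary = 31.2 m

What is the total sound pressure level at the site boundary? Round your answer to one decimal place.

First find each source's level at the receiver (point-source: −20·log₁₀(r/r_ref)), then combine on an intensity basis.
diesel generator: 100.1 − 20·log₁₀(8.6/3.3) = 100.1 − 8.32 = 91.78 dB SPL.
milling machine: 93.3 − 20·log₁₀(35.0/3.3) = 93.3 − 20.51 = 72.79 dB SPL.
fan: 69.1 − 20·log₁₀(31.2/3.3) = 69.1 − 19.51 = 49.59 dB SPL.
Σ 10^(L/10) = 1.526e+09 → L_total = 10·log₁₀(1.526e+09) = 91.84 dB SPL.

91.8 dB SPL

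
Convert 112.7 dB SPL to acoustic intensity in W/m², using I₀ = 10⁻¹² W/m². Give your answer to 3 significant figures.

L = 10·log₁₀(I/I₀) ⇒ I = I₀·10^(L/10) = 10⁻¹² × 10^11.27.

0.186 W/m²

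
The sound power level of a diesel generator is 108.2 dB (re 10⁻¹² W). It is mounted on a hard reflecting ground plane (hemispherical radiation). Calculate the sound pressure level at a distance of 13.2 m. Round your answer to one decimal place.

77.8 dB

The power spreads over a hemisphere of area 2π·r², so L_p = L_w − 10·log₁₀(2π·r²).
2π·r² = 1095 m², 10·log₁₀ of that is 30.393 dB.
L_p = 108.2 − 30.393 = 77.81 dB.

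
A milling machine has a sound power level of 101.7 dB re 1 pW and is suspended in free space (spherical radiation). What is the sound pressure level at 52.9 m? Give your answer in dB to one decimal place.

56.2 dB

L_p = L_w − 10·log₁₀(4π·r²) with r = 52.9 m.
4π·r² = 3.517e+04 m², 10·log₁₀ of that is 45.461 dB.
L_p = 101.7 − 45.461 = 56.24 dB.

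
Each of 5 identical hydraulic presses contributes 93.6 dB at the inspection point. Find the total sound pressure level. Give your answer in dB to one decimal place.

With 5 equal, uncorrelated contributions the intensity is 5× that of one unit, giving a rise of 10·log₁₀ 5.
L_total = 93.6 + 10·log₁₀(5) = 93.6 + 6.990 = 100.59 dB.

100.6 dB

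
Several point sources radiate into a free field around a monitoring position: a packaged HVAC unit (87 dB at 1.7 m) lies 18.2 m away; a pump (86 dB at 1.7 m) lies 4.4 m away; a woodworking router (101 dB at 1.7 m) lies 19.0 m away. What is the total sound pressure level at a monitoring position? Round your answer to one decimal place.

82.2 dB

Propagate each source to the receiver with L = L_ref − 20·log₁₀(r/r_ref), then add intensities.
packaged HVAC unit: 87 − 20·log₁₀(18.2/1.7) = 87 − 20.59 = 66.41 dB.
pump: 86 − 20·log₁₀(4.4/1.7) = 86 − 8.26 = 77.74 dB.
woodworking router: 101 − 20·log₁₀(19.0/1.7) = 101 − 20.97 = 80.03 dB.
Σ 10^(L/10) = 1.646e+08 → L_total = 10·log₁₀(1.646e+08) = 82.16 dB.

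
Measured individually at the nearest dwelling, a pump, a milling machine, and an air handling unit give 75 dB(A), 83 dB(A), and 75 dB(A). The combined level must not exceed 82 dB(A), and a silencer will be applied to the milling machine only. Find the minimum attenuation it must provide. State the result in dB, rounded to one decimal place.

3.2 dB

The untreated sources together contribute 10^(75/10) + 10^(75/10) = 6.325e+07, i.e. 78.01 dB(A).
To meet 82 dB(A) overall, the treated milling machine may contribute at most 10^(82/10) − 6.325e+07 = 9.524e+07, i.e. 79.79 dB(A).
So the milling machine must be reduced from 83 to 79.79 dB(A): IL = 3.21 dB.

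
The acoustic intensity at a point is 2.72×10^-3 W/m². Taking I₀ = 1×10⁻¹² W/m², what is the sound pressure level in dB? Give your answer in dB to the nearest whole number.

94 dB

Dividing by I₀ shifts the exponent by 12: I/I₀ = 2.72×10^9.
L = 10·(0.4346 + 9) = 94.35 dB.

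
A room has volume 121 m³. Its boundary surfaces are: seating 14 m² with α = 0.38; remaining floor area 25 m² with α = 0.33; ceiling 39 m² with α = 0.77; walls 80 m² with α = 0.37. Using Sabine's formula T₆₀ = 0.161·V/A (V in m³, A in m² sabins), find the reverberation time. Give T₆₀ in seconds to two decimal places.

0.27 s

Total absorption A = 14·0.38 + 25·0.33 + 39·0.77 + 80·0.37 = 73.20 m² sabins.
T₆₀ = 0.161·V/A = 0.161·121/73.20 = 0.266 s.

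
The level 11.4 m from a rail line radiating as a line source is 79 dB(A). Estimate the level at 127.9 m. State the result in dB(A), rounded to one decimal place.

Cylindrical spreading from a line source gives a 10·log₁₀(r₂/r₁) drop.
L₂ = 79 − 10·log₁₀(127.9/11.4) = 79 − 10.500 = 68.50 dB(A).

68.5 dB(A)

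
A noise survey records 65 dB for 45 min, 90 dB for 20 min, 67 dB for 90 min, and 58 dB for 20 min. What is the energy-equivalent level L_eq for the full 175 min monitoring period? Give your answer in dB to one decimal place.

The energy average is taken in the linear domain: L_eq = 10·log₁₀[(Σ tᵢ·10^(Lᵢ/10))/T], T = 175 min.
Σ tᵢ·10^(Lᵢ/10) = 45·10^(65/10) + 20·10^(90/10) + 90·10^(67/10) + 20·10^(58/10) = 2.061e+10.
L_eq = 10·log₁₀(2.061e+10/175) = 80.71 dB.

80.7 dB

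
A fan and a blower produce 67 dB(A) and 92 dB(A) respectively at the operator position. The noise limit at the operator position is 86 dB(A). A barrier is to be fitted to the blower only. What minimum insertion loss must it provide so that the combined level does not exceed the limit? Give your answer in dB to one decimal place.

Fixed contribution from the other source: Σ 10^(L/10) = 10^(67/10) = 5.012e+06 (67.00 dB(A)).
The limit corresponds to 10^(86/10) = 3.981e+08; subtracting the fixed part leaves 3.931e+08 for the blower, i.e. 85.94 dB(A).
Required insertion loss = 92 − 85.94 = 6.06 dB.

6.1 dB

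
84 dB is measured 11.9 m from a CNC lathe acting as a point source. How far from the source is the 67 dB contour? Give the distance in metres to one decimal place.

For a point source L₁ − L₂ = 20·log₁₀(r₂/r₁), so r₂ = r₁·10^((L₁−L₂)/20).
r₂ = 11.9·10^((84−67)/20) = 11.9·10^(17.0/20) = 84.25 m.

84.2 m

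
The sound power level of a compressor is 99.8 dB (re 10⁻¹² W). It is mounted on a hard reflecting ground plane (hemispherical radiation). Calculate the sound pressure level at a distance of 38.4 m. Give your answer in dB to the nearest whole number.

The power spreads over a hemisphere of area 2π·r², so L_p = L_w − 10·log₁₀(2π·r²).
2π·r² = 9265 m², 10·log₁₀ of that is 39.668 dB.
L_p = 99.8 − 39.668 = 60.13 dB.

60 dB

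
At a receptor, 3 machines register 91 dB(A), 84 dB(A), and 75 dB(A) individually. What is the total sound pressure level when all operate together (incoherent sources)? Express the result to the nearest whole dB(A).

92 dB(A)

For uncorrelated sources the intensities add, so convert each level to linear form, sum, and take 10·log₁₀ of the total.
Σ 10^(L/10) = 10^(91/10) + 10^(84/10) + 10^(75/10) = 1.542e+09.
L_total = 10·log₁₀(1.542e+09) = 91.88 dB(A).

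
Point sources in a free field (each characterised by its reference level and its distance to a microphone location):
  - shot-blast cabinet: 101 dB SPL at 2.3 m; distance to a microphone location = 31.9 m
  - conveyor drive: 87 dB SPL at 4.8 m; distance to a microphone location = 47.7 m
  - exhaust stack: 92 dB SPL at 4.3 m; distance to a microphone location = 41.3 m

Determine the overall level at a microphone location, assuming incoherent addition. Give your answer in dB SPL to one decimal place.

First find each source's level at the receiver (point-source: −20·log₁₀(r/r_ref)), then combine on an intensity basis.
shot-blast cabinet: 101 − 20·log₁₀(31.9/2.3) = 101 − 22.84 = 78.16 dB SPL.
conveyor drive: 87 − 20·log₁₀(47.7/4.8) = 87 − 19.95 = 67.05 dB SPL.
exhaust stack: 92 − 20·log₁₀(41.3/4.3) = 92 − 19.65 = 72.35 dB SPL.
Σ 10^(L/10) = 8.770e+07 → L_total = 10·log₁₀(8.770e+07) = 79.43 dB SPL.

79.4 dB SPL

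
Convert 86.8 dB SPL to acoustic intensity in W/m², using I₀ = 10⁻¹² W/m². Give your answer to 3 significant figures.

0.000479 W/m²

L = 10·log₁₀(I/I₀) ⇒ I = I₀·10^(L/10) = 10⁻¹² × 10^8.68.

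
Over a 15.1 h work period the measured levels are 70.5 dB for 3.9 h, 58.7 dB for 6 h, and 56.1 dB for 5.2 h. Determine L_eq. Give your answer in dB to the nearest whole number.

L_eq = 10·log₁₀[(1/T)·Σ tᵢ·10^(Lᵢ/10)] with T = 15.1 h.
Σ tᵢ·10^(Lᵢ/10) = 3.9·10^(70.5/10) + 6·10^(58.7/10) + 5.2·10^(56.1/10) = 5.032e+07.
L_eq = 10·log₁₀(5.032e+07/15.1) = 65.23 dB.

65 dB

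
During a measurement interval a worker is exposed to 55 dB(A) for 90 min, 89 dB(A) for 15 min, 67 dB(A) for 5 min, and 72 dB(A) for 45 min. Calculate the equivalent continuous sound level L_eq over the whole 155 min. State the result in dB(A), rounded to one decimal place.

L_eq = 10·log₁₀[(1/T)·Σ tᵢ·10^(Lᵢ/10)] with T = 155 min.
Σ tᵢ·10^(Lᵢ/10) = 90·10^(55/10) + 15·10^(89/10) + 5·10^(67/10) + 45·10^(72/10) = 1.268e+10.
L_eq = 10·log₁₀(1.268e+10/155) = 79.13 dB(A).

79.1 dB(A)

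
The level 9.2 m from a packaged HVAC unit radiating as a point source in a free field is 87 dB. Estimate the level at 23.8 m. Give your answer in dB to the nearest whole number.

For a point source, L₂ = L₁ − 20·log₁₀(r₂/r₁).
L₂ = 87 − 20·log₁₀(23.8/9.2) = 87 − 8.256 = 78.74 dB.

79 dB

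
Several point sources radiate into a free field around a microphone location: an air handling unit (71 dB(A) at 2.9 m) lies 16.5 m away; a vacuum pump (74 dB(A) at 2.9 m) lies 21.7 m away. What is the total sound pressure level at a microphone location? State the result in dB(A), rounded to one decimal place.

Apply inverse-square spreading to bring every level to the receiver, then sum 10^(L/10).
air handling unit: 71 − 20·log₁₀(16.5/2.9) = 71 − 15.10 = 55.90 dB(A).
vacuum pump: 74 − 20·log₁₀(21.7/2.9) = 74 − 17.48 = 56.52 dB(A).
Σ 10^(L/10) = 8.375e+05 → L_total = 10·log₁₀(8.375e+05) = 59.23 dB(A).

59.2 dB(A)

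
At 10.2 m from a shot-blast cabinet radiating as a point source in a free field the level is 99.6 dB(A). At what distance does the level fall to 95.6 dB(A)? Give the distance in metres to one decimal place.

16.2 m

Point-source spreading drops the level by 20·log₁₀(r₂/r₁); inverting, r₂/r₁ = 10^(ΔL/20).
r₂ = 10.2·10^((99.6−95.6)/20) = 10.2·10^(4.0/20) = 16.17 m.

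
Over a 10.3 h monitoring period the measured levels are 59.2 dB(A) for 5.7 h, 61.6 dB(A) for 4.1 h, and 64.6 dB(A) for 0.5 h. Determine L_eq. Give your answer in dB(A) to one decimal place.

60.7 dB(A)

Weight each interval's intensity by its duration and average over T = 10.3 h:
Σ tᵢ·10^(Lᵢ/10) = 5.7·10^(59.2/10) + 4.1·10^(61.6/10) + 0.5·10^(64.6/10) = 1.211e+07.
L_eq = 10·log₁₀(1.211e+07/10.3) = 60.70 dB(A).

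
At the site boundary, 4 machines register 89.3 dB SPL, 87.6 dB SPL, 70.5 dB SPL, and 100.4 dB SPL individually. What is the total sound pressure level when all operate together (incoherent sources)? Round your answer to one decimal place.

Incoherent sources combine by intensity addition: L_total = 10·log₁₀(Σ 10^(L_i/10)).
Σ 10^(L/10) = 10^(89.3/10) + 10^(87.6/10) + 10^(70.5/10) + 10^(100.4/10) = 1.240e+10.
L_total = 10·log₁₀(1.240e+10) = 100.94 dB SPL.

100.9 dB SPL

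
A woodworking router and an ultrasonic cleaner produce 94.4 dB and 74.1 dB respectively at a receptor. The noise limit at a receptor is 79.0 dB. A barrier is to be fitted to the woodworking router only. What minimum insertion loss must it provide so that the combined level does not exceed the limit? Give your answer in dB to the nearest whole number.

17 dB

The untreated sources together contribute 10^(74.1/10) = 2.570e+07, i.e. 74.10 dB.
To meet 79.0 dB overall, the treated woodworking router may contribute at most 10^(79.0/10) − 2.570e+07 = 5.373e+07, i.e. 77.30 dB.
So the woodworking router must be reduced from 94.4 to 77.30 dB: IL = 17.10 dB.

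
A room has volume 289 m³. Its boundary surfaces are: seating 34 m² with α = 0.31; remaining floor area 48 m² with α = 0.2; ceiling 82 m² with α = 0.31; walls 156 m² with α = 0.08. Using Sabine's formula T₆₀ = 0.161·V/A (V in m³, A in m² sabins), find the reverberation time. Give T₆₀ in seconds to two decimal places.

Total absorption A = 34·0.31 + 48·0.2 + 82·0.31 + 156·0.08 = 58.04 m² sabins.
T₆₀ = 0.161 × 289 / 58.04 = 0.802 s.

0.80 s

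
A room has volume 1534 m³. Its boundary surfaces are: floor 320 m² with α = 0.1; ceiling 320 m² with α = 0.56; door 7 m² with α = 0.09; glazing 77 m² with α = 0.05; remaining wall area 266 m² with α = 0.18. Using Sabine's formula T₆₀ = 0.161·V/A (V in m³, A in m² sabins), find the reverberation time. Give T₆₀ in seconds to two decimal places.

Summing Sᵢαᵢ: 320·0.1 + 320·0.56 + 7·0.09 + 77·0.05 + 266·0.18 = 263.56 m².
T₆₀ = 0.161 × 1534 / 263.56 = 0.937 s.

0.94 s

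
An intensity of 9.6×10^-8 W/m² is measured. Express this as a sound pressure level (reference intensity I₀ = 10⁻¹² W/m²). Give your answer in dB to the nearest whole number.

L = 10·log₁₀(I/I₀) = 10·log₁₀(9.6×10^-8/10⁻¹²) = 10·log₁₀(9.6×10^4).
L = 10·(0.9823 + 4) = 49.82 dB.

50 dB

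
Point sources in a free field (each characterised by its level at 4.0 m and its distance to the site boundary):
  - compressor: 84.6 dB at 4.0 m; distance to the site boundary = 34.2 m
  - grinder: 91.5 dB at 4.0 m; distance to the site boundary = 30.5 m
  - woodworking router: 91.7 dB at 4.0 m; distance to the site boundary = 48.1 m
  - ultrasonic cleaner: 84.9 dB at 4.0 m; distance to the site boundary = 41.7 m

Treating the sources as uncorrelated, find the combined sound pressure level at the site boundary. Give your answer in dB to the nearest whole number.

76 dB

Propagate each source to the receiver with L = L_ref − 20·log₁₀(r/r_ref), then add intensities.
compressor: 84.6 − 20·log₁₀(34.2/4.0) = 84.6 − 18.64 = 65.96 dB.
grinder: 91.5 − 20·log₁₀(30.5/4.0) = 91.5 − 17.64 = 73.86 dB.
woodworking router: 91.7 − 20·log₁₀(48.1/4.0) = 91.7 − 21.60 = 70.10 dB.
ultrasonic cleaner: 84.9 − 20·log₁₀(41.7/4.0) = 84.9 − 20.36 = 64.54 dB.
Σ 10^(L/10) = 4.131e+07 → L_total = 10·log₁₀(4.131e+07) = 76.16 dB.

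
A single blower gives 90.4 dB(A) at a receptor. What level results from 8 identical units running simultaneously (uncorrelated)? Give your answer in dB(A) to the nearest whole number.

99 dB(A)

N identical incoherent sources raise the level by 10·log₁₀ N.
L_total = 90.4 + 10·log₁₀(8) = 90.4 + 9.031 = 99.43 dB(A).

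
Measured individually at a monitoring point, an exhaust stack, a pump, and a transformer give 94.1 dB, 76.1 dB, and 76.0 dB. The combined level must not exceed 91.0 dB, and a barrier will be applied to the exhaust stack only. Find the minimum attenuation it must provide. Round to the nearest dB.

3 dB

The untreated sources together contribute 10^(76.1/10) + 10^(76.0/10) = 8.055e+07, i.e. 79.06 dB.
To meet 91.0 dB overall, the treated exhaust stack may contribute at most 10^(91.0/10) − 8.055e+07 = 1.178e+09, i.e. 90.71 dB.
So the exhaust stack must be reduced from 94.1 to 90.71 dB: IL = 3.39 dB.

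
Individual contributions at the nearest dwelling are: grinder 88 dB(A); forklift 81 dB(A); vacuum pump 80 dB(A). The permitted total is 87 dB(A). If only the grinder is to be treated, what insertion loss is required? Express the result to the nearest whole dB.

The untreated sources together contribute 10^(81/10) + 10^(80/10) = 2.259e+08, i.e. 83.54 dB(A).
To meet 87 dB(A) overall, the treated grinder may contribute at most 10^(87/10) − 2.259e+08 = 2.753e+08, i.e. 84.40 dB(A).
Required insertion loss = 88 − 84.40 = 3.60 dB.

4 dB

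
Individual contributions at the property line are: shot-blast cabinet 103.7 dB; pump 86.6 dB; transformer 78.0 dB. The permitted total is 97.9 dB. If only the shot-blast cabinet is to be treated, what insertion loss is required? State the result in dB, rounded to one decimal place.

Everything except the shot-blast cabinet sums to 10^(86.6/10) + 10^(78.0/10) = 5.202e+08 in linear terms, 87.16 dB.
To meet 97.9 dB overall, the treated shot-blast cabinet may contribute at most 10^(97.9/10) − 5.202e+08 = 5.646e+09, i.e. 97.52 dB.
Required insertion loss = 103.7 − 97.52 = 6.18 dB.

6.2 dB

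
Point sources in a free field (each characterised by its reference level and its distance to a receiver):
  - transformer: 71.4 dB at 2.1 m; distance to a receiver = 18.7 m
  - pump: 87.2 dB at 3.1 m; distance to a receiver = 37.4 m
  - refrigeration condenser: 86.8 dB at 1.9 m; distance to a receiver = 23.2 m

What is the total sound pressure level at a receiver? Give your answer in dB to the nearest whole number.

First find each source's level at the receiver (point-source: −20·log₁₀(r/r_ref)), then combine on an intensity basis.
transformer: 71.4 − 20·log₁₀(18.7/2.1) = 71.4 − 18.99 = 52.41 dB.
pump: 87.2 − 20·log₁₀(37.4/3.1) = 87.2 − 21.63 = 65.57 dB.
refrigeration condenser: 86.8 − 20·log₁₀(23.2/1.9) = 86.8 − 21.73 = 65.07 dB.
Σ 10^(L/10) = 6.990e+06 → L_total = 10·log₁₀(6.990e+06) = 68.44 dB.

68 dB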